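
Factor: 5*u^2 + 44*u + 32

(5*u + 4)*(u + 8)

Need a pair with product 5·32 = 160 and sum 44: that's 40 and 4.
Split the middle term: 5*u^2 + 40*u + 4*u + 32 = 5*u*(u + 8) + 4*(u + 8).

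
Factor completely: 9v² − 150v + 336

3(3v − 8)(v − 14)

Pull out the common factor 3, then factor the remaining trinomial.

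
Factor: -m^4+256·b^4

(4·b)⁴ − (m)⁴ = ((4·b)² − (m)²)((4·b)² + (m)²); the first factor splits again, the second (16·b^2+m^2) is irreducible.

(4·b+m)·(4·b-m)·(16·b^2+m^2)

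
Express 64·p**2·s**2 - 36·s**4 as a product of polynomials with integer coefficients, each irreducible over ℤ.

4·s**2·(4·p + 3·s)·(4·p - 3·s)

Every term has a factor of 4·s**2. Then 16·p**2 - 9·s**2 = (4·p)² − (3·s)².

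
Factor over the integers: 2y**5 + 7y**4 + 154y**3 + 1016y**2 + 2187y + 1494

By the rational root theorem, y = -3/2 is a root, giving the factor (2y + 3) and quotient y**4 + 2y**3 + 74y**2 + 397y + 498.
Then y = -3 is a root, so (y + 3) divides it; the quotient is y**3 - y**2 + 77y + 166.
Next, y = -2 is a root, giving the factor (y + 2) and quotient y**2 - 3y + 83.
The quadratic y**2 - 3y + 83 has discriminant -323 < 0 and is irreducible over ℤ.

(2y + 3)(y + 2)(y + 3)(y**2 - 3y + 83)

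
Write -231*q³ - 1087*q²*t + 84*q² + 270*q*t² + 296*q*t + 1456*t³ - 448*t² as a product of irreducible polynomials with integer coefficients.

-(11*q + 13*t - 4)*(3*q + 14*t)*(7*q - 8*t)

Group: 3*q*(-77*q² - 3*q*t + 28*q + 104*t² - 32*t) + 14*t*(-77*q² - 3*q*t + 28*q + 104*t² - 32*t); both groups contain (-77*q² - 3*q*t + 28*q + 104*t² - 32*t), so (3*q + 14*t) is a factor with cofactor -77*q² - 3*q*t + 28*q + 104*t² - 32*t.
The cofactor groups again: -77*q² - 3*q*t + 28*q + 104*t² - 32*t = -7*q*(11*q + 13*t - 4) + 8*t*(11*q + 13*t - 4); both groups contain (11*q + 13*t - 4), giving -(7*q - 8*t)*(11*q + 13*t - 4).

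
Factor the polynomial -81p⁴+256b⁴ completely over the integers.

(4b)⁴ − (3p)⁴ = ((4b)² − (3p)²)((4b)² + (3p)²); the first factor splits again, the second (16b²+9p²) is irreducible.

(4b+3p)(4b-3p)(16b²+9p²)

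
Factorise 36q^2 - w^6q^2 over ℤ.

-q^2(w^3 + 6)(w^3 - 6)

Factor out q^2 first: what remains is -w^6 + 36.
Recognize a difference of squares with the parts 6 and w^3.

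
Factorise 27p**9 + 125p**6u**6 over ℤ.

Factor out p**6 first: what remains is 27p**3 + 125u**6.
Recognize a sum of cubes with the parts 5u**2 and 3p.

p**6(3p + 5u**2)(9p**2 - 15pu**2 + 25u**4)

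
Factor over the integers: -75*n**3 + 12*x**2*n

3*n*(2*x - 5*n)*(2*x + 5*n)

Pull out the common factor 3*n; 4*x**2 - 25*n**2 is a difference of squares.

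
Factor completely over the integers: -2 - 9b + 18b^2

(3b - 2)(6b + 1)

Need a pair with product 18·(-2) = -36 and sum -9: that's -12 and 3.
Split the middle term: 18b^2 - 12b + 3b - 2 = 6b(3b - 2) + (3b - 2).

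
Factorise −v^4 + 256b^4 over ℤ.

(4b + v)(4b − v)(16b^2 + v^2)

Write as (16b^2)² − (v^2)², then factor 16b^2 − v^2 once more.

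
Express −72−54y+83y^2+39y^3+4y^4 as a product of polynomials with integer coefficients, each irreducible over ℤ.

(4y+3)(y+4)(y+6)(y−1)

Among the possible rational roots, y = 1 is a root, giving the factor (y−1) and quotient 4y^3+43y^2+126y+72.
Then y = −4 is a root, so (y+4) divides it; the quotient is 4y^2+27y+18.
The remaining quadratic factors as (y+6)(4y+3).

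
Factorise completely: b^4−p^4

Write as (b^2)² − (p^2)², then factor b^2−p^2 once more.

(b+p)*(b−p)*(b^2+p^2)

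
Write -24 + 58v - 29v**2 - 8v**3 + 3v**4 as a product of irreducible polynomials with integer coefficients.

(3v - 2)(v + 3)(v - 1)(v - 4)

Among the possible rational roots, v = 1 is a root, so (v - 1) is a factor; dividing leaves 3v**3 - 5v**2 - 34v + 24.
Next, v = 2/3 is a root, so (3v - 2) divides it; the quotient is v**2 - v - 12.
The remaining quadratic factors as (v - 4)(v + 3).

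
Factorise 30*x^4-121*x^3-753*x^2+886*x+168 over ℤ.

(5*x-6)*(6*x+1)*(x+4)*(x-7)

Among the possible rational roots, x = -4 is a root, giving the factor (x+4) and quotient 30*x^3-241*x^2+211*x+42.
Next, x = 6/5 is a root, so (5*x-6) is a factor; dividing leaves 6*x^2-41*x-7.
The remaining quadratic factors as (x-7)(6*x+1).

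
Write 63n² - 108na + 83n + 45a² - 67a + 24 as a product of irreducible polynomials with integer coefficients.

Group: 7n(9n - 9a + 8) + (-5a + 3)(9n - 9a + 8); both groups contain (9n - 9a + 8).

(7n - 5a + 3)(9n - 9a + 8)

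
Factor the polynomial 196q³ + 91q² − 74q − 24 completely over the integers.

(4q + 3)(7q + 2)(7q − 4)

Testing divisors of the constant over divisors of the leading coefficient, q = −3/4 is a root, so (4q + 3) is a factor; dividing leaves 49q² − 14q − 8.
The remaining quadratic factors as (7q + 2)(7q − 4).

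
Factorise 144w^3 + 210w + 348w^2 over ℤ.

Pull out the common factor 6w, then factor the remaining trinomial.

6w(4w + 5)(6w + 7)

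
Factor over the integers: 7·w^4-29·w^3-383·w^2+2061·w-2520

Trying the rational-root candidates, w = -8 is a root, so (w+8) divides it; the quotient is 7·w^3-85·w^2+297·w-315.
Continuing, w = 3 is a root, so (w-3) is a factor; dividing leaves 7·w^2-64·w+105.
The remaining quadratic factors as (w-7)(7·w-15).

(7·w-15)·(w+8)·(w-3)·(w-7)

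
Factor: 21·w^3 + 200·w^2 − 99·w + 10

By the rational root theorem, w = −10 is a root, so (w + 10) is a factor; dividing leaves 21·w^2 − 10·w + 1.
The remaining quadratic factors as (7·w − 1)(3·w − 1).

(3·w − 1)·(7·w − 1)·(w + 10)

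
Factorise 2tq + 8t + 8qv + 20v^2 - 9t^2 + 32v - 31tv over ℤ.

-(9t - 2q - 5v - 8)(t + 4v)

Group: -t(9t - 2q - 5v - 8) - 4v(9t - 2q - 5v - 8); both groups contain (9t - 2q - 5v - 8).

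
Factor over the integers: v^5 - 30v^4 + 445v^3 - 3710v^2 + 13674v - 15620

(v - 11)(v - 2)(v - 5)(v^2 - 12v + 142)

Among the possible rational roots, v = 5 is a root, giving the factor (v - 5) and quotient v^4 - 25v^3 + 320v^2 - 2110v + 3124.
Continuing, v = 2 is a root, giving the factor (v - 2) and quotient v^3 - 23v^2 + 274v - 1562.
Next, v = 11 is a root, so (v - 11) is a factor; dividing leaves v^2 - 12v + 142.
The quadratic v^2 - 12v + 142 has discriminant -424 < 0 and is irreducible over ℤ.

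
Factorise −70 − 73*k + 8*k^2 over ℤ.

(8*k + 7)*(k − 10)

Need a pair with product 8·(−70) = −560 and sum −73: that's 7 and −80.
Split the middle term: 8*k^2 + 7*k − 80*k − 70 = k*(8*k + 7) − 10*(8*k + 7).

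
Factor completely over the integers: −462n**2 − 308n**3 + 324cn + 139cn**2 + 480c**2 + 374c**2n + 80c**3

(10c − 7n)(8c + 11n)(c + 4n + 6)

Group: c(80c**2 + 54cn − 77n**2) + (4n + 6)(80c**2 + 54cn − 77n**2); both groups contain (80c**2 + 54cn − 77n**2), so (c + 4n + 6) is a factor with cofactor 80c**2 + 54cn − 77n**2.
The cofactor groups again: 80c**2 + 54cn − 77n**2 = 8c(10c − 7n) + 11n(10c − 7n); both groups contain (10c − 7n), giving (8c + 11n)(10c − 7n).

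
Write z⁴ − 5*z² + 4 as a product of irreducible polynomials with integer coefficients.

(z + 1)*(z + 2)*(z − 1)*(z − 2)

Substitute u = z² to get a quadratic in u, then factor.
z² − 4 is a difference of squares.
z² − 1 is a difference of squares.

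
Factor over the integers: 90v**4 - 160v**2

10v**2(3v + 4)(3v - 4)

Factor out 10v**2, leaving 9v**2 - 16, which is a difference of two squares.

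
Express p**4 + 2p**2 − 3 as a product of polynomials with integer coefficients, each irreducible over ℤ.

(p + 1)(p − 1)(p**2 + 3)

Substitute u = p**2 to get a quadratic in u, then factor.
p**2 − 1 is a difference of squares.
p**2 + 3 is irreducible over ℤ (always positive, so no real roots).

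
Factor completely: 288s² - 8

Factor out 8, leaving 36s² - 1, which is a difference of two squares.

8(6s + 1)(6s - 1)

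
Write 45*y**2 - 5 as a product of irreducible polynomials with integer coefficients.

Factor out 5, leaving 9*y**2 - 1, which is a difference of two squares.

5*(3*y + 1)*(3*y - 1)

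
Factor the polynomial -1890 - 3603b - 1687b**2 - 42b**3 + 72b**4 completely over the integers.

Trying the rational-root candidates, b = -5/6 is a root, so (6b + 5) is a factor; dividing leaves 12b**3 - 17b**2 - 267b - 378.
Continuing, b = -9/4 is a root, so (4b + 9) divides it; the quotient is 3b**2 - 11b - 42.
The remaining quadratic factors as (3b + 7)(b - 6).

(3b + 7)(4b + 9)(6b + 5)(b - 6)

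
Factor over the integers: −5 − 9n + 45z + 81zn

(9n + 5)(9z − 1)

Group as (81zn + 45z) + (−9n − 5) = 9z(9n + 5) − (9n + 5).
Both groups share the factor (9n + 5).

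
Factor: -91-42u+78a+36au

Group as (36au+78a) + (-42u-91) = 6a(6u+13) - 7(6u+13).
Both groups share the factor (6u+13).

(6a-7)(6u+13)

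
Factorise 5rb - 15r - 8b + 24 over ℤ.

Group as (5rb - 15r) + (-8b + 24) = 5r(b - 3) - 8(b - 3).
Both groups share the factor (b - 3).

(5r - 8)(b - 3)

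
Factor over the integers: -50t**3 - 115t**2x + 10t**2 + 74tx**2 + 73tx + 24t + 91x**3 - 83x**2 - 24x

Group: 10t(-5t**2 - 8tx - 3t + 13x**2 + 3x) + (7x - 8)(-5t**2 - 8tx - 3t + 13x**2 + 3x); both groups contain (-5t**2 - 8tx - 3t + 13x**2 + 3x), so (10t + 7x - 8) is a factor with cofactor -5t**2 - 8tx - 3t + 13x**2 + 3x.
The cofactor groups again: -5t**2 - 8tx - 3t + 13x**2 + 3x = -5t(t - x) + (-13x - 3)(t - x); both groups contain (t - x), giving -(5t + 13x + 3)(t - x).

-(10t + 7x - 8)(5t + 13x + 3)(t - x)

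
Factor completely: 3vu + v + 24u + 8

(3u + 1)(v + 8)

Group as (3vu + v) + (24u + 8) = v(3u + 1) + 8(3u + 1).
Both groups share the factor (3u + 1).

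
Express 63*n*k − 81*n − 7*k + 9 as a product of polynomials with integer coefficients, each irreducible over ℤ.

Group as (63*n*k − 81*n) + (−7*k + 9) = 9*n*(7*k − 9) − (7*k − 9).
Both groups share the factor (7*k − 9).

(7*k − 9)*(9*n − 1)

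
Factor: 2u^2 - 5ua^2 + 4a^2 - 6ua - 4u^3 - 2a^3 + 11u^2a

-(u - 2a)(u - a)(4u + a - 2)

Group: u(-4u^2 + 3ua + 2u + a^2 - 2a) - 2a(-4u^2 + 3ua + 2u + a^2 - 2a); both groups contain (-4u^2 + 3ua + 2u + a^2 - 2a), so (u - 2a) is a factor with cofactor -4u^2 + 3ua + 2u + a^2 - 2a.
The cofactor groups again: -4u^2 + 3ua + 2u + a^2 - 2a = -u(4u + a - 2) + a(4u + a - 2); both groups contain (4u + a - 2), giving -(u - a)(4u + a - 2).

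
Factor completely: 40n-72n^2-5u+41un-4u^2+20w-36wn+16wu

(4u-9n+5)(4w-u+8n)

Group: 4u(4w-u+8n) + (-9n+5)(4w-u+8n); both groups contain (4w-u+8n).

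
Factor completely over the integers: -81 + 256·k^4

(4·k + 3)·(4·k - 3)·(16·k^2 + 9)

Write as (16·k^2)² − (9)², then factor 16·k^2 - 9 once more.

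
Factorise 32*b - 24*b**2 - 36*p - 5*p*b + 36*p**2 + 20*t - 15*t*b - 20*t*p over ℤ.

-(4*p + 3*b - 4)*(5*t - 9*p + 8*b)

Group: -5*t*(4*p + 3*b - 4) + (9*p - 8*b)*(4*p + 3*b - 4); both groups contain (4*p + 3*b - 4).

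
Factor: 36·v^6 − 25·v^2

Factor out v^2 first: what remains is 36·v^4 − 25.
Recognize a difference of squares with the parts 6·v^2 and 5.

v^2·(6·v^2 + 5)·(6·v^2 − 5)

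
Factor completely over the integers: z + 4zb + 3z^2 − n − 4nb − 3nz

Group: −n(3z + 4b + 1) + z(3z + 4b + 1); both groups contain (3z + 4b + 1).

−(3z + 4b + 1)(n − z)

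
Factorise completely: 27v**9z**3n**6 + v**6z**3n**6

n**6v**6z**3(3v + 1)(9v**2 - 3v + 1)

Every term has a factor of v**6z**3n**6; factoring it out leaves 27v**3 + 1.
Recognize a sum of cubes with the parts 3v and 1.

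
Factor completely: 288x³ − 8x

8x(6x + 1)(6x − 1)

Every term has a factor of 8x. Then 36x² − 1 = (6x)² − (1)².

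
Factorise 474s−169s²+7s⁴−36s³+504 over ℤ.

(7s+6)(s+4)(s−3)(s−7)

Testing divisors of the constant over divisors of the leading coefficient, s = 3 is a root, so (s−3) divides it; the quotient is 7s³−15s²−214s−168.
Next, s = 7 is a root, giving the factor (s−7) and quotient 7s²+34s+24.
The remaining quadratic factors as (7s+6)(s+4).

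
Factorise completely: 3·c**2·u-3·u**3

3·u·(c+u)·(c-u)

Pull out the common factor 3·u; c**2-u**2 is a difference of squares.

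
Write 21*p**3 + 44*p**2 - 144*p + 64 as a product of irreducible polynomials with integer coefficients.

Trying the rational-root candidates, p = 4/3 is a root, so (3*p - 4) divides it; the quotient is 7*p**2 + 24*p - 16.
The remaining quadratic factors as (7*p - 4)(p + 4).

(3*p - 4)*(7*p - 4)*(p + 4)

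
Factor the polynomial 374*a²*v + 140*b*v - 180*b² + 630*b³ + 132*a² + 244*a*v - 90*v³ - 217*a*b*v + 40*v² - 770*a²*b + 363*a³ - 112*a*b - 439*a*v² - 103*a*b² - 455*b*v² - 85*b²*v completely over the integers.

(11*a + 9*b + 2*v)*(11*a - 14*b - 9*v + 4)*(3*a - 5*b + 5*v)

Group: 11*a*(33*a² - 97*a*b + 28*a*v + 12*a + 70*b² - 25*b*v - 20*b - 45*v² + 20*v) + (9*b + 2*v)*(33*a² - 97*a*b + 28*a*v + 12*a + 70*b² - 25*b*v - 20*b - 45*v² + 20*v); both groups contain (33*a² - 97*a*b + 28*a*v + 12*a + 70*b² - 25*b*v - 20*b - 45*v² + 20*v), so (11*a + 9*b + 2*v) is a factor with cofactor 33*a² - 97*a*b + 28*a*v + 12*a + 70*b² - 25*b*v - 20*b - 45*v² + 20*v.
The cofactor groups again: 33*a² - 97*a*b + 28*a*v + 12*a + 70*b² - 25*b*v - 20*b - 45*v² + 20*v = 3*a*(11*a - 14*b - 9*v + 4) + (-5*b + 5*v)*(11*a - 14*b - 9*v + 4); both groups contain (11*a - 14*b - 9*v + 4), giving (3*a - 5*b + 5*v)*(11*a - 14*b - 9*v + 4).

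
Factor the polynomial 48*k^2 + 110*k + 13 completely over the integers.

Need a pair with product 48·13 = 624 and sum 110: that's 104 and 6.
Split the middle term: 48*k^2 + 104*k + 6*k + 13 = 8*k*(6*k + 13) + (6*k + 13).

(6*k + 13)*(8*k + 1)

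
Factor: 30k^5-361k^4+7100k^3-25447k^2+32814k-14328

Among the possible rational roots, k = 4/3 is a root, so (3k-4) is a factor; dividing leaves 10k^4-107k^3+2224k^2-5517k+3582.
Continuing, k = 3/2 is a root, so (2k-3) divides it; the quotient is 5k^3-46k^2+1043k-1194.
Then k = 6/5 is a root, so (5k-6) divides it; the quotient is k^2-8k+199.
The quadratic k^2-8k+199 has discriminant -732 < 0 and is irreducible over ℤ.

(2k-3)(3k-4)(5k-6)(k^2-8k+199)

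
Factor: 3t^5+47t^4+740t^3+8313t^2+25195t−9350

Trying the rational-root candidates, t = −5 is a root, so (t+5) is a factor; dividing leaves 3t^4+32t^3+580t^2+5413t−1870.
Continuing, t = 1/3 is a root, giving the factor (3t−1) and quotient t^3+11t^2+197t+1870.
Next, t = −10 is a root, so (t+10) divides it; the quotient is t^2+t+187.
The quadratic t^2+t+187 has discriminant −747 < 0 and is irreducible over ℤ.

(3t−1)(t+10)(t+5)(t^2+t+187)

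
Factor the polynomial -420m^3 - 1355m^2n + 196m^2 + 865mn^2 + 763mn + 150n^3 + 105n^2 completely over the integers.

-(15m - 10n - 7)(4m + 15n)(7m + n)

Group: 4m(-105m^2 + 55mn + 49m + 10n^2 + 7n) + 15n(-105m^2 + 55mn + 49m + 10n^2 + 7n); both groups contain (-105m^2 + 55mn + 49m + 10n^2 + 7n), so (4m + 15n) is a factor with cofactor -105m^2 + 55mn + 49m + 10n^2 + 7n.
The cofactor groups again: -105m^2 + 55mn + 49m + 10n^2 + 7n = -7m(15m - 10n - 7) - n(15m - 10n - 7); both groups contain (15m - 10n - 7), giving -(7m + n)(15m - 10n - 7).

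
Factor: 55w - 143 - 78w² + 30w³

(5w - 13)(6w² + 11)

Group as (30w³ + 55w) + (-78w² - 143) = 5w(6w² + 11) - 13(6w² + 11).
Both groups share the factor (6w² + 11).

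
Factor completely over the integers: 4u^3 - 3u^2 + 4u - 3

Group as (4u^3 + 4u) + (-3u^2 - 3) = 4u(u^2 + 1) - 3(u^2 + 1).
Both groups share the factor (u^2 + 1).

(4u - 3)(u^2 + 1)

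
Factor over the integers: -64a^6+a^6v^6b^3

a^6(v^2b-4)(v^4b^2+4v^2b+16)

Factor out a^6 first: what remains is v^6b^3-64.
Recognize a difference of cubes with the parts v^2b and 4.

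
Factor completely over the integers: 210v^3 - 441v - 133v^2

Pull out the common factor 7v, then factor the remaining trinomial.

7v(5v - 9)(6v + 7)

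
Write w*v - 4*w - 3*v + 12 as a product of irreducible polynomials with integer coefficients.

(v - 4)*(w - 3)

Group as (w*v - 4*w) + (-3*v + 12) = w*(v - 4) - 3*(v - 4).
Both groups share the factor (v - 4).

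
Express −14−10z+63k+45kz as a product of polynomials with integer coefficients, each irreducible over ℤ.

Group as (45kz+63k) + (−10z−14) = 9k(5z+7) − 2(5z+7).
Both groups share the factor (5z+7).

(5z+7)(9k−2)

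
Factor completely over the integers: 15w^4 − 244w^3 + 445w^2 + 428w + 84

(3w + 1)(5w + 2)(w − 14)(w − 3)

Among the possible rational roots, w = −2/5 is a root, so (5w + 2) is a factor; dividing leaves 3w^3 − 50w^2 + 109w + 42.
Next, w = 14 is a root, giving the factor (w − 14) and quotient 3w^2 − 8w − 3.
The remaining quadratic factors as (w − 3)(3w + 1).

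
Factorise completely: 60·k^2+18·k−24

Pull out the common factor 6, then factor the remaining trinomial.

6·(2·k−1)·(5·k+4)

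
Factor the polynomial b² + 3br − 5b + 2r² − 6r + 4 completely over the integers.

(b + 2r − 4)(b + r − 1)

Group: b(b + r − 1) + (2r − 4)(b + r − 1); both groups contain (b + r − 1).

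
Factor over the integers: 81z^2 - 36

Factor out 9, leaving 9z^2 - 4, which is a difference of two squares.

9(3z + 2)(3z - 2)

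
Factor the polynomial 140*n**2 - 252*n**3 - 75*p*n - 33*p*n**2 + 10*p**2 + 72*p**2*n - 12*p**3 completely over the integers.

Group: p*(-12*p**2 + 24*p*n + 10*p + 63*n**2 - 35*n) - 4*n*(-12*p**2 + 24*p*n + 10*p + 63*n**2 - 35*n); both groups contain (-12*p**2 + 24*p*n + 10*p + 63*n**2 - 35*n), so (p - 4*n) is a factor with cofactor -12*p**2 + 24*p*n + 10*p + 63*n**2 - 35*n.
The cofactor groups again: -12*p**2 + 24*p*n + 10*p + 63*n**2 - 35*n = -6*p*(2*p - 7*n) + (-9*n + 5)*(2*p - 7*n); both groups contain (2*p - 7*n), giving -(6*p + 9*n - 5)*(2*p - 7*n).

-(p - 4*n)*(2*p - 7*n)*(6*p + 9*n - 5)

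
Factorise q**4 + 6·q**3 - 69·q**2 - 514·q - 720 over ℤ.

By the rational root theorem, q = -5 is a root, so (q + 5) divides it; the quotient is q**3 + q**2 - 74·q - 144.
Then q = -2 is a root, giving the factor (q + 2) and quotient q**2 - q - 72.
The remaining quadratic factors as (q - 9)(q + 8).

(q + 2)·(q + 5)·(q + 8)·(q - 9)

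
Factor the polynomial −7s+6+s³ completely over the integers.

(s+3)(s−1)(s−2)

Among the possible rational roots, s = −3 is a root, so (s+3) divides it; the quotient is s²−3s+2.
The remaining quadratic factors as (s−2)(s−1).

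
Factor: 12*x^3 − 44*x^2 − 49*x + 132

Among the possible rational roots, x = 4 is a root, so (x − 4) is a factor; dividing leaves 12*x^2 + 4*x − 33.
The remaining quadratic factors as (2*x − 3)(6*x + 11).

(2*x − 3)*(6*x + 11)*(x − 4)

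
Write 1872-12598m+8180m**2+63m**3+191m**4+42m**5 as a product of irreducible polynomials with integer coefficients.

Trying the rational-root candidates, m = 1/6 is a root, giving the factor (6m-1) and quotient 7m**4+33m**3+16m**2+1366m-1872.
Next, m = 9/7 is a root, so (7m-9) is a factor; dividing leaves m**3+6m**2+10m+208.
Continuing, m = -8 is a root, so (m+8) divides it; the quotient is m**2-2m+26.
The quadratic m**2-2m+26 has discriminant -100 < 0 and is irreducible over ℤ.

(6m-1)(7m-9)(m+8)(m**2-2m+26)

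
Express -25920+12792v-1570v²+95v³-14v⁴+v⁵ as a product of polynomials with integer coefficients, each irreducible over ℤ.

(v-10)(v-3)(v-8)(v²+7v+108)

Trying the rational-root candidates, v = 8 is a root, so (v-8) divides it; the quotient is v⁴-6v³+47v²-1194v+3240.
Next, v = 3 is a root, so (v-3) is a factor; dividing leaves v³-3v²+38v-1080.
Next, v = 10 is a root, so (v-10) divides it; the quotient is v²+7v+108.
The quadratic v²+7v+108 has discriminant -383 < 0 and is irreducible over ℤ.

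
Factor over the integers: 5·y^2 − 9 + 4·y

Need a pair with product 5·(−9) = −45 and sum 4: that's 9 and −5.
Split the middle term: 5·y^2 + 9·y − 5·y − 9 = y·(5·y + 9) − (5·y + 9).

(5·y + 9)·(y − 1)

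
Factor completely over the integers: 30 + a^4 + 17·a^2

(a^2 + 15)·(a^2 + 2)

Substitute u = a^2 to get a quadratic in u, then factor.
a^2 + 15 is irreducible over ℤ (always positive, so no real roots).
a^2 + 2 is irreducible over ℤ (always positive, so no real roots).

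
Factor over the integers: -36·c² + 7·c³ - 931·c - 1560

Trying the rational-root candidates, c = -8 is a root, so (c + 8) is a factor; dividing leaves 7·c² - 92·c - 195.
The remaining quadratic factors as (c - 15)(7·c + 13).

(7·c + 13)·(c + 8)·(c - 15)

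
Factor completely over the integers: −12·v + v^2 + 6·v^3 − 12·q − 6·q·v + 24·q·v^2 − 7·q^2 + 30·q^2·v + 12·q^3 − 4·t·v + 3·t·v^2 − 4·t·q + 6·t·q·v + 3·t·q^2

(3·q + 3·v − 4)·(t + 4·q + 2·v + 3)·(q + v)

Group: q·(3·t·q + 3·t·v − 4·t + 12·q^2 + 18·q·v − 7·q + 6·v^2 + v − 12) + v·(3·t·q + 3·t·v − 4·t + 12·q^2 + 18·q·v − 7·q + 6·v^2 + v − 12); both groups contain (3·t·q + 3·t·v − 4·t + 12·q^2 + 18·q·v − 7·q + 6·v^2 + v − 12), so (q + v) is a factor with cofactor 3·t·q + 3·t·v − 4·t + 12·q^2 + 18·q·v − 7·q + 6·v^2 + v − 12.
The cofactor groups again: 3·t·q + 3·t·v − 4·t + 12·q^2 + 18·q·v − 7·q + 6·v^2 + v − 12 = t·(3·q + 3·v − 4) + (4·q + 2·v + 3)·(3·q + 3·v − 4); both groups contain (3·q + 3·v − 4), giving (t + 4·q + 2·v + 3)·(3·q + 3·v − 4).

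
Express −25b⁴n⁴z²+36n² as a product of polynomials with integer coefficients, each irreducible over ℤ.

Factor out n² first: what remains is −25b⁴n²z²+36.
Recognize a difference of squares with the parts 6 and 5b²nz.

−n²(5b²nz+6)(5b²nz−6)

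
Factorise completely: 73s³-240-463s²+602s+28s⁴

Testing divisors of the constant over divisors of the leading coefficient, s = -6 is a root, so (s+6) divides it; the quotient is 28s³-95s²+107s-40.
Next, s = 8/7 is a root, so (7s-8) divides it; the quotient is 4s²-9s+5.
The remaining quadratic factors as (4s-5)(s-1).

(4s-5)(7s-8)(s+6)(s-1)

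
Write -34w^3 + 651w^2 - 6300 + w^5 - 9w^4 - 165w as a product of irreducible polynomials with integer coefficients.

(w + 3)(w + 7)(w - 4)(w^2 - 15w + 75)

Testing divisors of the constant over divisors of the leading coefficient, w = -7 is a root, so (w + 7) is a factor; dividing leaves w^4 - 16w^3 + 78w^2 + 105w - 900.
Continuing, w = -3 is a root, so (w + 3) is a factor; dividing leaves w^3 - 19w^2 + 135w - 300.
Continuing, w = 4 is a root, so (w - 4) divides it; the quotient is w^2 - 15w + 75.
The quadratic w^2 - 15w + 75 has discriminant -75 < 0 and is irreducible over ℤ.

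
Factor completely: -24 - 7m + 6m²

Need a pair with product 6·(-24) = -144 and sum -7: that's -16 and 9.
Split the middle term: 6m² - 16m + 9m - 24 = 2m(3m - 8) + 3(3m - 8).

(2m + 3)(3m - 8)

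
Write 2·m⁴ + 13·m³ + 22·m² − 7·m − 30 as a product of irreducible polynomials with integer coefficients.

By the rational root theorem, m = −3 is a root, so (m + 3) is a factor; dividing leaves 2·m³ + 7·m² + m − 10.
Next, m = −2 is a root, giving the factor (m + 2) and quotient 2·m² + 3·m − 5.
The remaining quadratic factors as (2·m + 5)(m − 1).

(2·m + 5)·(m + 2)·(m + 3)·(m − 1)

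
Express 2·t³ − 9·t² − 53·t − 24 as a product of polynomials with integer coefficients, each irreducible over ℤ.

(2·t + 1)·(t + 3)·(t − 8)

Among the possible rational roots, t = 8 is a root, so (t − 8) divides it; the quotient is 2·t² + 7·t + 3.
The remaining quadratic factors as (2·t + 1)(t + 3).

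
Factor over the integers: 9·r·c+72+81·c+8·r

Group as (9·r·c+8·r) + (81·c+72) = r·(9·c+8) + 9·(9·c+8).
Both groups share the factor (9·c+8).

(9·c+8)·(r+9)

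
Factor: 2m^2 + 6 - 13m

Need a pair with product 2·6 = 12 and sum -13: that's -1 and -12.
Split the middle term: 2m^2 - m - 12m + 6 = m(2m - 1) - 6(2m - 1).

(2m - 1)(m - 6)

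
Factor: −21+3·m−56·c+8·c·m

Group as (8·c·m−56·c) + (3·m−21) = 8·c·(m−7) + 3·(m−7).
Both groups share the factor (m−7).

(8·c+3)·(m−7)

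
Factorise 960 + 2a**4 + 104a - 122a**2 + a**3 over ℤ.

(2a + 5)(a + 8)(a - 4)(a - 6)

Trying the rational-root candidates, a = 4 is a root, so (a - 4) is a factor; dividing leaves 2a**3 + 9a**2 - 86a - 240.
Then a = -5/2 is a root, so (2a + 5) is a factor; dividing leaves a**2 + 2a - 48.
The remaining quadratic factors as (a + 8)(a - 6).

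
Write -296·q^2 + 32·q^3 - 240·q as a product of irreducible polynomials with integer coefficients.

8·q·(4·q + 3)·(q - 10)

Pull out the common factor 8·q, then factor the remaining trinomial.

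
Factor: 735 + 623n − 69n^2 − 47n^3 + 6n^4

Among the possible rational roots, n = 5 is a root, so (n − 5) divides it; the quotient is 6n^3 − 17n^2 − 154n − 147.
Continuing, n = −7/6 is a root, so (6n + 7) is a factor; dividing leaves n^2 − 4n − 21.
The remaining quadratic factors as (n + 3)(n − 7).

(6n + 7)(n + 3)(n − 5)(n − 7)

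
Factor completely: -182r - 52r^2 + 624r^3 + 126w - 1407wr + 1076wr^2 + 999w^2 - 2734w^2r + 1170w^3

(10w - 12r + 7)(9w - 13r)(13w + 4r + 2)

Group: 10w(117w^2 - 133wr + 18w - 52r^2 - 26r) + (-12r + 7)(117w^2 - 133wr + 18w - 52r^2 - 26r); both groups contain (117w^2 - 133wr + 18w - 52r^2 - 26r), so (10w - 12r + 7) is a factor with cofactor 117w^2 - 133wr + 18w - 52r^2 - 26r.
The cofactor groups again: 117w^2 - 133wr + 18w - 52r^2 - 26r = 9w(13w + 4r + 2) - 13r(13w + 4r + 2); both groups contain (13w + 4r + 2), giving (9w - 13r)(13w + 4r + 2).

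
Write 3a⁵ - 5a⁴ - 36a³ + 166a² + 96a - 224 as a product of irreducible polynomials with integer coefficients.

By the rational root theorem, a = -4/3 is a root, giving the factor (3a + 4) and quotient a⁴ - 3a³ - 8a² + 66a - 56.
Then a = -4 is a root, so (a + 4) divides it; the quotient is a³ - 7a² + 20a - 14.
Then a = 1 is a root, so (a - 1) is a factor; dividing leaves a² - 6a + 14.
The quadratic a² - 6a + 14 has discriminant -20 < 0 and is irreducible over ℤ.

(3a + 4)(a + 4)(a - 1)(a² - 6a + 14)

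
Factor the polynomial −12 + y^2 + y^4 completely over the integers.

(y^2 + 4)(y^2 − 3)

Substitute u = y^2 to get a quadratic in u, then factor.
y^2 + 4 is irreducible over ℤ (sum of squares).
y^2 − 3 is irreducible over ℤ (3 is not a perfect square).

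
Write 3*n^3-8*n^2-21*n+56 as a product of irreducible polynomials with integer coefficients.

Group as (3*n^3-21*n) + (-8*n^2+56) = 3*n*(n^2-7) - 8*(n^2-7).
Both groups share the factor (n^2-7).

(3*n-8)*(n^2-7)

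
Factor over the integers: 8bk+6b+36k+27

Group as (8bk+6b) + (36k+27) = 2b(4k+3) + 9(4k+3).
Both groups share the factor (4k+3).

(2b+9)(4k+3)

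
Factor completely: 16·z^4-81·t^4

(2·z-3·t)·(2·z+3·t)·(4·z^2+9·t^2)

(2·z)⁴ − (3·t)⁴ = ((2·z)² − (3·t)²)((2·z)² + (3·t)²); the first factor splits again, the second (4·z^2+9·t^2) is irreducible.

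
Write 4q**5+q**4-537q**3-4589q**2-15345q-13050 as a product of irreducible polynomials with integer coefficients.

Testing divisors of the constant over divisors of the leading coefficient, q = -5/4 is a root, so (4q+5) divides it; the quotient is q**4-q**3-133q**2-981q-2610.
Then q = 15 is a root, so (q-15) divides it; the quotient is q**3+14q**2+77q+174.
Continuing, q = -6 is a root, so (q+6) is a factor; dividing leaves q**2+8q+29.
The quadratic q**2+8q+29 has discriminant -52 < 0 and is irreducible over ℤ.

(4q+5)(q+6)(q-15)(q**2+8q+29)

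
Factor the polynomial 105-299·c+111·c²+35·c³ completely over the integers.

Among the possible rational roots, c = -5 is a root, giving the factor (c+5) and quotient 35·c²-64·c+21.
The remaining quadratic factors as (7·c-3)(5·c-7).

(5·c-7)·(7·c-3)·(c+5)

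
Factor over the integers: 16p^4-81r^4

(2p+3r)(2p-3r)(4p^2+9r^2)

Difference of squares twice: with A = 2p and B = 3r, A⁴ − B⁴ = (A² − B²)(A² + B²), and A² − B² factors again.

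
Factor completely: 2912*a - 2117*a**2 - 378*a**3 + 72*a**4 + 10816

By the rational root theorem, a = -13/4 is a root, giving the factor (4*a + 13) and quotient 18*a**3 - 153*a**2 - 32*a + 832.
Then a = -13/6 is a root, so (6*a + 13) is a factor; dividing leaves 3*a**2 - 32*a + 64.
The remaining quadratic factors as (3*a - 8)(a - 8).

(3*a - 8)*(4*a + 13)*(6*a + 13)*(a - 8)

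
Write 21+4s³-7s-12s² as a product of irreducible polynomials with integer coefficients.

Group as (4s³-7s) + (-12s²+21) = s(4s²-7) - 3(4s²-7).
Both groups share the factor (4s²-7).

(s-3)(4s²-7)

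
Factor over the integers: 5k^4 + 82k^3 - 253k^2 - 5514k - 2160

By the rational root theorem, k = 8 is a root, so (k - 8) is a factor; dividing leaves 5k^3 + 122k^2 + 723k + 270.
Then k = -9 is a root, so (k + 9) divides it; the quotient is 5k^2 + 77k + 30.
The remaining quadratic factors as (k + 15)(5k + 2).

(5k + 2)(k + 15)(k + 9)(k - 8)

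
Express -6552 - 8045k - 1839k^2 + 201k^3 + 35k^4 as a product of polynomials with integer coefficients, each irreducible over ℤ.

(5k + 13)(7k + 8)(k + 9)(k - 7)

By the rational root theorem, k = 7 is a root, so (k - 7) divides it; the quotient is 35k^3 + 446k^2 + 1283k + 936.
Next, k = -13/5 is a root, giving the factor (5k + 13) and quotient 7k^2 + 71k + 72.
The remaining quadratic factors as (7k + 8)(k + 9).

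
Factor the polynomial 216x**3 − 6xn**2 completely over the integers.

Pull out the common factor 6x; 36x**2 − n**2 is a difference of squares.

6x(6x − n)(6x + n)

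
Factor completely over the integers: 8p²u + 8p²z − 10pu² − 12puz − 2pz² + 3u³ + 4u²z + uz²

(2p − u)(4p − 3u − z)(u + z)

Group: 2p(4pu + 4pz − 3u² − 4uz − z²) − u(4pu + 4pz − 3u² − 4uz − z²); both groups contain (4pu + 4pz − 3u² − 4uz − z²), so (2p − u) is a factor with cofactor 4pu + 4pz − 3u² − 4uz − z².
The cofactor groups again: 4pu + 4pz − 3u² − 4uz − z² = u(4p − 3u − z) + z(4p − 3u − z); both groups contain (4p − 3u − z), giving (u + z)(4p − 3u − z).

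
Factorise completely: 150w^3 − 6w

Every term has a factor of 6w. Then 25w^2 − 1 = (5w)² − (1)².

6w(5w + 1)(5w − 1)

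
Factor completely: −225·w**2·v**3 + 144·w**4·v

9·v·w**2·(4·w − 5·v)·(4·w + 5·v)

Pull out the common factor 9·w**2·v; 16·w**2 − 25·v**2 is a difference of squares.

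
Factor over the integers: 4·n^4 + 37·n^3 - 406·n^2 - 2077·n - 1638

(4·n + 13)·(n + 1)·(n + 14)·(n - 9)

Among the possible rational roots, n = -13/4 is a root, so (4·n + 13) is a factor; dividing leaves n^3 + 6·n^2 - 121·n - 126.
Next, n = -1 is a root, so (n + 1) is a factor; dividing leaves n^2 + 5·n - 126.
The remaining quadratic factors as (n + 14)(n - 9).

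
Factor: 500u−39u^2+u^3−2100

(u−10)(u−14)(u−15)

Trying the rational-root candidates, u = 14 is a root, giving the factor (u−14) and quotient u^2−25u+150.
The remaining quadratic factors as (u−10)(u−15).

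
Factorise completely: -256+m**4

(m)⁴ − (4)⁴ = ((m)² − (4)²)((m)² + (4)²); the first factor splits again, the second (m**2+16) is irreducible.

(m+4)(m-4)(m**2+16)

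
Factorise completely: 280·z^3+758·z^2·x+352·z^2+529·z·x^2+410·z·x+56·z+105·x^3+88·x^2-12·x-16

(5·z+3·x+2)·(14·z+5·x-2)·(4·z+7·x+4)

Group: 14·z·(20·z^2+47·z·x+28·z+21·x^2+26·x+8) + (5·x-2)·(20·z^2+47·z·x+28·z+21·x^2+26·x+8); both groups contain (20·z^2+47·z·x+28·z+21·x^2+26·x+8), so (14·z+5·x-2) is a factor with cofactor 20·z^2+47·z·x+28·z+21·x^2+26·x+8.
The cofactor groups again: 20·z^2+47·z·x+28·z+21·x^2+26·x+8 = 5·z·(4·z+7·x+4) + (3·x+2)·(4·z+7·x+4); both groups contain (4·z+7·x+4), giving (5·z+3·x+2)·(4·z+7·x+4).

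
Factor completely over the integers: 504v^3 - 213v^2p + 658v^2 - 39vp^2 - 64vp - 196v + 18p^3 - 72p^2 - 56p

(8v - 3p - 2)(9v - 3p + 14)(7v + 2p)

Group: 9v(56v^2 - 5vp - 14v - 6p^2 - 4p) + (-3p + 14)(56v^2 - 5vp - 14v - 6p^2 - 4p); both groups contain (56v^2 - 5vp - 14v - 6p^2 - 4p), so (9v - 3p + 14) is a factor with cofactor 56v^2 - 5vp - 14v - 6p^2 - 4p.
The cofactor groups again: 56v^2 - 5vp - 14v - 6p^2 - 4p = 7v(8v - 3p - 2) + 2p(8v - 3p - 2); both groups contain (8v - 3p - 2), giving (7v + 2p)(8v - 3p - 2).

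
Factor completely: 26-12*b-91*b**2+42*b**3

(6*b-13)*(7*b**2-2)

Group as (42*b**3-12*b) + (-91*b**2+26) = 6*b*(7*b**2-2) - 13*(7*b**2-2).
Both groups share the factor (7*b**2-2).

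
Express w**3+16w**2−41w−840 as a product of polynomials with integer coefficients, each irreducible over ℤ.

(w+15)(w+8)(w−7)

By the rational root theorem, w = −8 is a root, so (w+8) is a factor; dividing leaves w**2+8w−105.
The remaining quadratic factors as (w+15)(w−7).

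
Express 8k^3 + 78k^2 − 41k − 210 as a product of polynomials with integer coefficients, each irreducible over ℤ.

(2k + 3)(4k − 7)(k + 10)

Testing divisors of the constant over divisors of the leading coefficient, k = −3/2 is a root, giving the factor (2k + 3) and quotient 4k^2 + 33k − 70.
The remaining quadratic factors as (4k − 7)(k + 10).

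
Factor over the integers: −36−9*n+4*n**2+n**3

Testing divisors of the constant over divisors of the leading coefficient, n = −3 is a root, so (n+3) divides it; the quotient is n**2+n−12.
The remaining quadratic factors as (n−3)(n+4).

(n+3)*(n+4)*(n−3)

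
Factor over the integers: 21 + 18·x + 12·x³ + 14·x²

(6·x + 7)·(2·x² + 3)

Group as (12·x³ + 18·x) + (14·x² + 21) = 6·x·(2·x² + 3) + 7·(2·x² + 3).
Both groups share the factor (2·x² + 3).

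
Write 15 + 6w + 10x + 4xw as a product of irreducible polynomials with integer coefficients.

Group as (4xw + 10x) + (6w + 15) = 2x(2w + 5) + 3(2w + 5).
Both groups share the factor (2w + 5).

(2w + 5)(2x + 3)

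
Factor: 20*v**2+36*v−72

Pull out the common factor 4, then factor the remaining trinomial.

4*(5*v−6)*(v+3)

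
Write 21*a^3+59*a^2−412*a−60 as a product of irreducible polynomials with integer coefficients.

Trying the rational-root candidates, a = 10/3 is a root, giving the factor (3*a−10) and quotient 7*a^2+43*a+6.
The remaining quadratic factors as (a+6)(7*a+1).

(3*a−10)*(7*a+1)*(a+6)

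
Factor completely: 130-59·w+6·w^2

Need a pair with product 6·130 = 780 and sum -59: that's -39 and -20.
Split the middle term: 6·w^2-39·w - 20·w+130 = 3·w·(2·w-13) - 10·(2·w-13).

(2·w-13)·(3·w-10)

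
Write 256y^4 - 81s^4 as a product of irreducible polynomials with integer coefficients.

Difference of squares twice: with A = 4y and B = 3s, A⁴ − B⁴ = (A² − B²)(A² + B²), and A² − B² factors again.

(4y - 3s)(4y + 3s)(16y^2 + 9s^2)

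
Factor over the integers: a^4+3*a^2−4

(a+1)*(a−1)*(a^2+4)

Substitute u = a^2 to get a quadratic in u, then factor.
a^2+4 is irreducible over ℤ (sum of squares).
a^2−1 is a difference of squares.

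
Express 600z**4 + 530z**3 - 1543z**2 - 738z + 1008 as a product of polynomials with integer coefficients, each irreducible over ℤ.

Testing divisors of the constant over divisors of the leading coefficient, z = 3/4 is a root, giving the factor (4z - 3) and quotient 150z**3 + 245z**2 - 202z - 336.
Then z = 7/6 is a root, so (6z - 7) is a factor; dividing leaves 25z**2 + 70z + 48.
The remaining quadratic factors as (5z + 6)(5z + 8).

(4z - 3)(5z + 6)(5z + 8)(6z - 7)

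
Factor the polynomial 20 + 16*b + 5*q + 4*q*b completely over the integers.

(4*b + 5)*(q + 4)

Group as (4*q*b + 5*q) + (16*b + 20) = q*(4*b + 5) + 4*(4*b + 5).
Both groups share the factor (4*b + 5).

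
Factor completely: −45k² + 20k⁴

Every term has a factor of 5k². Then 4k² − 9 = (2k)² − (3)².

5k²(2k + 3)(2k − 3)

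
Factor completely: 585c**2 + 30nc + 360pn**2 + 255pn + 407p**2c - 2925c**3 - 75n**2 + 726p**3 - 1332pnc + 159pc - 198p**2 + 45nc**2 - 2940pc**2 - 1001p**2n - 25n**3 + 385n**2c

Group: 11p(66p**2 - 85pn - 53pc + 25n**2 - 10nc - 195c**2) + (-n + 15c - 3)(66p**2 - 85pn - 53pc + 25n**2 - 10nc - 195c**2); both groups contain (66p**2 - 85pn - 53pc + 25n**2 - 10nc - 195c**2), so (11p - n + 15c - 3) is a factor with cofactor 66p**2 - 85pn - 53pc + 25n**2 - 10nc - 195c**2.
The cofactor groups again: 66p**2 - 85pn - 53pc + 25n**2 - 10nc - 195c**2 = 6p(11p - 5n + 15c) + (-5n - 13c)(11p - 5n + 15c); both groups contain (11p - 5n + 15c), giving (6p - 5n - 13c)(11p - 5n + 15c).

(6p - 5n - 13c)(11p - 5n + 15c)(11p - n + 15c - 3)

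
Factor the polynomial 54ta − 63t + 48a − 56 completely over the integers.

Group as (54ta − 63t) + (48a − 56) = 9t(6a − 7) + 8(6a − 7).
Both groups share the factor (6a − 7).

(6a − 7)(9t + 8)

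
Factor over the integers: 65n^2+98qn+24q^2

(4q+13n)(6q+5n)

Group: 6q(4q+13n) + 5n(4q+13n); both groups contain (4q+13n).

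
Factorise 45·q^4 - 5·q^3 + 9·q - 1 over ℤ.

(9·q - 1)·(5·q^3 + 1)

Group as (45·q^4 + 9·q) + (-5·q^3 - 1) = 9·q·(5·q^3 + 1) - (5·q^3 + 1).
Both groups share the factor (5·q^3 + 1).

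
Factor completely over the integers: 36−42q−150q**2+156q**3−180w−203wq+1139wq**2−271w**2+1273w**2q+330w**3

Group: 6w(55w**2+203wq−36w+156q**2+6q−36) + (q−1)(55w**2+203wq−36w+156q**2+6q−36); both groups contain (55w**2+203wq−36w+156q**2+6q−36), so (6w+q−1) is a factor with cofactor 55w**2+203wq−36w+156q**2+6q−36.
The cofactor groups again: 55w**2+203wq−36w+156q**2+6q−36 = 5w(11w+12q+6) + (13q−6)(11w+12q+6); both groups contain (11w+12q+6), giving (5w+13q−6)(11w+12q+6).

(11w+12q+6)(5w+13q−6)(6w+q−1)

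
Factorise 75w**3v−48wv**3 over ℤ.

Every term has a factor of 3wv. Then 25w**2−16v**2 = (5w)² − (4v)².

3vw(5w−4v)(5w+4v)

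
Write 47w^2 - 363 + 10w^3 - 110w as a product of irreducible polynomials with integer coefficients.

Among the possible rational roots, w = -11/5 is a root, so (5w + 11) is a factor; dividing leaves 2w^2 + 5w - 33.
The remaining quadratic factors as (w - 3)(2w + 11).

(2w + 11)(5w + 11)(w - 3)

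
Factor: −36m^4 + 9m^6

Pull out the common factor 9m^4, leaving m^2 − 4.
Recognize a difference of squares with the parts m and 2.

9m^4(m + 2)(m − 2)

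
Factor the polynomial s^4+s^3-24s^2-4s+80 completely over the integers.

Trying the rational-root candidates, s = -2 is a root, so (s+2) is a factor; dividing leaves s^3-s^2-22s+40.
Continuing, s = 4 is a root, so (s-4) divides it; the quotient is s^2+3s-10.
The remaining quadratic factors as (s-2)(s+5).

(s+2)(s+5)(s-2)(s-4)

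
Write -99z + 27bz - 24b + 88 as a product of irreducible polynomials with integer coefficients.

(3b - 11)(9z - 8)

Group as (27bz - 24b) + (-99z + 88) = 3b(9z - 8) - 11(9z - 8).
Both groups share the factor (9z - 8).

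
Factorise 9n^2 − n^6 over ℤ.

Every term has a factor of n^2; factoring it out leaves −n^4 + 9.
Recognize a difference of squares with the parts 3 and n^2.

−n^2(n^2 + 3)(n^2 − 3)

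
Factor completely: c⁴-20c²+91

(c²-13)(c²-7)

Substitute u = c² to get a quadratic in u, then factor.
c²-13 is irreducible over ℤ (13 is not a perfect square).
c²-7 is irreducible over ℤ (7 is not a perfect square).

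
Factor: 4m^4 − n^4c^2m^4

Factor out m^4 first: what remains is −n^4c^2 + 4.
Recognize a difference of squares with the parts 2 and n^2c.

−m^4(n^2c + 2)(n^2c − 2)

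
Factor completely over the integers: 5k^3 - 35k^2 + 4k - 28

(k - 7)(5k^2 + 4)

Group as (5k^3 + 4k) + (-35k^2 - 28) = k(5k^2 + 4) - 7(5k^2 + 4).
Both groups share the factor (5k^2 + 4).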